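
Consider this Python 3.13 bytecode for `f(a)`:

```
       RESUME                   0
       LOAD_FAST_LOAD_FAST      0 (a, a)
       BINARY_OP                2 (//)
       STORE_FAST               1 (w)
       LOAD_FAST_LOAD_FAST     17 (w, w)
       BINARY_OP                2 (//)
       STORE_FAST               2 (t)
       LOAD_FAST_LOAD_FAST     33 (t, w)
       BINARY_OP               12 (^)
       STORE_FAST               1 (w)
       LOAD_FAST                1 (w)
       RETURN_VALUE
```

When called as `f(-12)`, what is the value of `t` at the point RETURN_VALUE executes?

1

LOAD_FAST_LOAD_FAST a,a → push -12,-12. Stack: [-12, -12]
BINARY_OP // → -12 // -12 = 1. Stack: [1]
STORE_FAST w → w=1. Stack: []
LOAD_FAST_LOAD_FAST w,w → push 1,1. Stack: [1, 1]
BINARY_OP // → 1 // 1 = 1. Stack: [1]
STORE_FAST t → t=1. Stack: []
LOAD_FAST_LOAD_FAST t,w → push 1,1. Stack: [1, 1]
BINARY_OP ^ → 1 ^ 1 = 0. Stack: [0]
STORE_FAST w → w=0. Stack: []
LOAD_FAST w → push 0. Stack: [0]
RETURN_VALUE → return 0.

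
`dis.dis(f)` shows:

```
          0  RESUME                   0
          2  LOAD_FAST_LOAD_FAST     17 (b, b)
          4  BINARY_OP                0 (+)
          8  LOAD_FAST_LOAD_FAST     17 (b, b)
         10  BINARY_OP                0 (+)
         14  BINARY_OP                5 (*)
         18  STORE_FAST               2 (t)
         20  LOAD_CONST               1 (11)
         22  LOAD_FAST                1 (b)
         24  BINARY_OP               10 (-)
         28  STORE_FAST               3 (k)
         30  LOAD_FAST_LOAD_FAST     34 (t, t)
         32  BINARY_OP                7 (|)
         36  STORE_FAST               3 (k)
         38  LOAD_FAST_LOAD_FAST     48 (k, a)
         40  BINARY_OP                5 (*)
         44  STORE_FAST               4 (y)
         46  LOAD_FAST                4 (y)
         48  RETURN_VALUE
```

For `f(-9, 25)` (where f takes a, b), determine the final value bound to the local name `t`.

LOAD_FAST_LOAD_FAST b,b → push 25,25. Stack: [25, 25]
BINARY_OP + → 25 + 25 = 50. Stack: [50]
LOAD_FAST_LOAD_FAST b,b → push 25,25. Stack: [50, 25, 25]
BINARY_OP + → 25 + 25 = 50. Stack: [50, 50]
BINARY_OP * → 50 * 50 = 2500. Stack: [2500]
STORE_FAST t → t=2500. Stack: []
LOAD_CONST → push 11. Stack: [11]
LOAD_FAST b → push 25. Stack: [11, 25]
BINARY_OP - → 11 - 25 = -14. Stack: [-14]
STORE_FAST k → k=-14. Stack: []
LOAD_FAST_LOAD_FAST t,t → push 2500,2500. Stack: [2500, 2500]
BINARY_OP | → 2500 | 2500 = 2500. Stack: [2500]
STORE_FAST k → k=2500. Stack: []
LOAD_FAST_LOAD_FAST k,a → push 2500,-9. Stack: [2500, -9]
BINARY_OP * → 2500 * -9 = -22500. Stack: [-22500]
STORE_FAST y → y=-22500. Stack: []
LOAD_FAST y → push -22500. Stack: [-22500]
RETURN_VALUE → return -22500.

2500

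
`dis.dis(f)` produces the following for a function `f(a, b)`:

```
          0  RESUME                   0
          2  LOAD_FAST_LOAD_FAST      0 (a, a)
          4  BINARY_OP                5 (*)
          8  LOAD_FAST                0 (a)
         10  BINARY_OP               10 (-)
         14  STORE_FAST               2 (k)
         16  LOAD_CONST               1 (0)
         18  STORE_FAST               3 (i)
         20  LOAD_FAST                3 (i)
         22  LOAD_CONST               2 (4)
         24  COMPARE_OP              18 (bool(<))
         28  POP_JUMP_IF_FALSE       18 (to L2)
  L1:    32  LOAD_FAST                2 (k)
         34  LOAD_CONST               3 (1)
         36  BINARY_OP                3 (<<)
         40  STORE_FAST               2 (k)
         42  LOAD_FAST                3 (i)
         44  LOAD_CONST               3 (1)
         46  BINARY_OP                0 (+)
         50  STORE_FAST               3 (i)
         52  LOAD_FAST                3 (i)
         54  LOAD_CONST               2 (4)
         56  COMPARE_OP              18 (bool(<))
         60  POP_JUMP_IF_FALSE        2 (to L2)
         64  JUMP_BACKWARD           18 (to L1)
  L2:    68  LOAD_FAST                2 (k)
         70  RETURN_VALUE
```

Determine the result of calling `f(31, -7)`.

14880

LOAD_FAST_LOAD_FAST a,a → push 31,31. Stack: [31, 31]
BINARY_OP * → 31 * 31 = 961. Stack: [961]
LOAD_FAST a → push 31. Stack: [961, 31]
BINARY_OP - → 961 - 31 = 930. Stack: [930]
STORE_FAST k → k=930. Stack: []
LOAD_CONST → push 0. Stack: [0]
STORE_FAST i → i=0. Stack: []
LOAD_FAST i → push 0. Stack: [0]
LOAD_CONST → push 4. Stack: [0, 4]
COMPARE_OP bool(<) → 0 vs 4 = True. Stack: [True]
POP_JUMP_IF_FALSE → pop True; no jump. Stack: []
LOAD_FAST k → push 930. Stack: [930]
LOAD_CONST → push 1. Stack: [930, 1]
BINARY_OP << → 930 << 1 = 1860. Stack: [1860]
STORE_FAST k → k=1860. Stack: []
LOAD_FAST i → push 0. Stack: [0]
LOAD_CONST → push 1. Stack: [0, 1]
BINARY_OP + → 0 + 1 = 1. Stack: [1]
STORE_FAST i → i=1. Stack: []
LOAD_FAST i → push 1. Stack: [1]
LOAD_CONST → push 4. Stack: [1, 4]
COMPARE_OP bool(<) → 1 vs 4 = True. Stack: [True]
POP_JUMP_IF_FALSE → pop True; no jump. Stack: []
LOAD_FAST k → push 1860. Stack: [1860]
LOAD_CONST → push 1. Stack: [1860, 1]
BINARY_OP << → 1860 << 1 = 3720. Stack: [3720]
STORE_FAST k → k=3720. Stack: []
LOAD_FAST i → push 1. Stack: [1]
LOAD_CONST → push 1. Stack: [1, 1]
BINARY_OP + → 1 + 1 = 2. Stack: [2]
STORE_FAST i → i=2. Stack: []
LOAD_FAST i → push 2. Stack: [2]
LOAD_CONST → push 4. Stack: [2, 4]
COMPARE_OP bool(<) → 2 vs 4 = True. Stack: [True]
POP_JUMP_IF_FALSE → pop True; no jump. Stack: []
LOAD_FAST k → push 3720. Stack: [3720]
LOAD_CONST → push 1. Stack: [3720, 1]
BINARY_OP << → 3720 << 1 = 7440. Stack: [7440]
STORE_FAST k → k=7440. Stack: []
LOAD_FAST i → push 2. Stack: [2]
LOAD_CONST → push 1. Stack: [2, 1]
BINARY_OP + → 2 + 1 = 3. Stack: [3]
STORE_FAST i → i=3. Stack: []
LOAD_FAST i → push 3. Stack: [3]
LOAD_CONST → push 4. Stack: [3, 4]
COMPARE_OP bool(<) → 3 vs 4 = True. Stack: [True]
POP_JUMP_IF_FALSE → pop True; no jump. Stack: []
LOAD_FAST k → push 7440. Stack: [7440]
LOAD_CONST → push 1. Stack: [7440, 1]
BINARY_OP << → 7440 << 1 = 14880. Stack: [14880]
STORE_FAST k → k=14880. Stack: []
LOAD_FAST i → push 3. Stack: [3]
LOAD_CONST → push 1. Stack: [3, 1]
BINARY_OP + → 3 + 1 = 4. Stack: [4]
STORE_FAST i → i=4. Stack: []
LOAD_FAST i → push 4. Stack: [4]
LOAD_CONST → push 4. Stack: [4, 4]
COMPARE_OP bool(<) → 4 vs 4 = False. Stack: [False]
POP_JUMP_IF_FALSE → pop False; jump. Stack: []
LOAD_FAST k → push 14880. Stack: [14880]
RETURN_VALUE → return 14880.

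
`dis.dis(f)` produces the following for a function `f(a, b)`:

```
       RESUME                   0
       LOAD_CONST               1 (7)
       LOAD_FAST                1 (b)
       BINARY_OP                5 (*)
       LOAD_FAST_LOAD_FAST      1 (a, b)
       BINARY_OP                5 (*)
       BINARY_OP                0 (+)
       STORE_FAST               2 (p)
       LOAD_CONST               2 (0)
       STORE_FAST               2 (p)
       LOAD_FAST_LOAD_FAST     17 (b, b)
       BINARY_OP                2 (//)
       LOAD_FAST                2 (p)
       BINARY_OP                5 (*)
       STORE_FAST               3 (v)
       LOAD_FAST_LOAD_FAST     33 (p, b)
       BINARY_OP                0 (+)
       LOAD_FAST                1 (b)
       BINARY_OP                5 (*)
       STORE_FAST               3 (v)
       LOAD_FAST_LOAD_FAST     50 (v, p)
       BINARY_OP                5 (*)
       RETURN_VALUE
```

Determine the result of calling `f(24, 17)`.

0

LOAD_CONST → push 7. Stack: [7]
LOAD_FAST b → push 17. Stack: [7, 17]
BINARY_OP * → 7 * 17 = 119. Stack: [119]
LOAD_FAST_LOAD_FAST a,b → push 24,17. Stack: [119, 24, 17]
BINARY_OP * → 24 * 17 = 408. Stack: [119, 408]
BINARY_OP + → 119 + 408 = 527. Stack: [527]
STORE_FAST p → p=527. Stack: []
LOAD_CONST → push 0. Stack: [0]
STORE_FAST p → p=0. Stack: []
LOAD_FAST_LOAD_FAST b,b → push 17,17. Stack: [17, 17]
BINARY_OP // → 17 // 17 = 1. Stack: [1]
LOAD_FAST p → push 0. Stack: [1, 0]
BINARY_OP * → 1 * 0 = 0. Stack: [0]
STORE_FAST v → v=0. Stack: []
LOAD_FAST_LOAD_FAST p,b → push 0,17. Stack: [0, 17]
BINARY_OP + → 0 + 17 = 17. Stack: [17]
LOAD_FAST b → push 17. Stack: [17, 17]
BINARY_OP * → 17 * 17 = 289. Stack: [289]
STORE_FAST v → v=289. Stack: []
LOAD_FAST_LOAD_FAST v,p → push 289,0. Stack: [289, 0]
BINARY_OP * → 289 * 0 = 0. Stack: [0]
RETURN_VALUE → return 0.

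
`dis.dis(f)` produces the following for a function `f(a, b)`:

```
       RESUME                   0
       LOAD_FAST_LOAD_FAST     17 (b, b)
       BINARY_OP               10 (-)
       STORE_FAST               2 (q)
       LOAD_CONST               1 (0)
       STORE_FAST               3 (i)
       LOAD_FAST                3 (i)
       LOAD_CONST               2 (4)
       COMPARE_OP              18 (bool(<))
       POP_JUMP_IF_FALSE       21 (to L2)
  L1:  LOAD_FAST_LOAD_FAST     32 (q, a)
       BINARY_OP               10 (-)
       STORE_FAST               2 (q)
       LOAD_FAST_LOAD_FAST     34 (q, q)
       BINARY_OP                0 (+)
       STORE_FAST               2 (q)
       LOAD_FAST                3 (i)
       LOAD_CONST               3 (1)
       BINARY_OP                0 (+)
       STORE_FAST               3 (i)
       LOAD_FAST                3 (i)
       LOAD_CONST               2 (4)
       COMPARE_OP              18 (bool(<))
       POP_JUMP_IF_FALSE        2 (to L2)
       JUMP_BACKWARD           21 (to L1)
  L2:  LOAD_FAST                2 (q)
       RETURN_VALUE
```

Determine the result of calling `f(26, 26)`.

-780

LOAD_FAST_LOAD_FAST b,b → push 26,26
BINARY_OP - → 26 - 26 = 0
STORE_FAST q → q=0
LOAD_CONST → push 0
STORE_FAST i → i=0
LOAD_FAST i → push 0
LOAD_CONST → push 4
COMPARE_OP bool(<) → 0 vs 4 = True
POP_JUMP_IF_FALSE → pop True; no jump
LOAD_FAST_LOAD_FAST q,a → push 0,26
BINARY_OP - → 0 - 26 = -26
STORE_FAST q → q=-26
LOAD_FAST_LOAD_FAST q,q → push -26,-26
BINARY_OP + → -26 + -26 = -52
STORE_FAST q → q=-52
LOAD_FAST i → push 0
LOAD_CONST → push 1
BINARY_OP + → 0 + 1 = 1
STORE_FAST i → i=1
LOAD_FAST i → push 1
LOAD_CONST → push 4
COMPARE_OP bool(<) → 1 vs 4 = True
POP_JUMP_IF_FALSE → pop True; no jump
LOAD_FAST_LOAD_FAST q,a → push -52,26
BINARY_OP - → -52 - 26 = -78
STORE_FAST q → q=-78
LOAD_FAST_LOAD_FAST q,q → push -78,-78
BINARY_OP + → -78 + -78 = -156
STORE_FAST q → q=-156
LOAD_FAST i → push 1
LOAD_CONST → push 1
BINARY_OP + → 1 + 1 = 2
STORE_FAST i → i=2
LOAD_FAST i → push 2
LOAD_CONST → push 4
COMPARE_OP bool(<) → 2 vs 4 = True
POP_JUMP_IF_FALSE → pop True; no jump
LOAD_FAST_LOAD_FAST q,a → push -156,26
BINARY_OP - → -156 - 26 = -182
STORE_FAST q → q=-182
LOAD_FAST_LOAD_FAST q,q → push -182,-182
BINARY_OP + → -182 + -182 = -364
STORE_FAST q → q=-364
LOAD_FAST i → push 2
LOAD_CONST → push 1
BINARY_OP + → 2 + 1 = 3
STORE_FAST i → i=3
LOAD_FAST i → push 3
LOAD_CONST → push 4
COMPARE_OP bool(<) → 3 vs 4 = True
POP_JUMP_IF_FALSE → pop True; no jump
LOAD_FAST_LOAD_FAST q,a → push -364,26
BINARY_OP - → -364 - 26 = -390
STORE_FAST q → q=-390
LOAD_FAST_LOAD_FAST q,q → push -390,-390
BINARY_OP + → -390 + -390 = -780
STORE_FAST q → q=-780
LOAD_FAST i → push 3
LOAD_CONST → push 1
BINARY_OP + → 3 + 1 = 4
STORE_FAST i → i=4
LOAD_FAST i → push 4
LOAD_CONST → push 4
COMPARE_OP bool(<) → 4 vs 4 = False
POP_JUMP_IF_FALSE → pop False; jump
LOAD_FAST q → push -780
RETURN_VALUE → return -780.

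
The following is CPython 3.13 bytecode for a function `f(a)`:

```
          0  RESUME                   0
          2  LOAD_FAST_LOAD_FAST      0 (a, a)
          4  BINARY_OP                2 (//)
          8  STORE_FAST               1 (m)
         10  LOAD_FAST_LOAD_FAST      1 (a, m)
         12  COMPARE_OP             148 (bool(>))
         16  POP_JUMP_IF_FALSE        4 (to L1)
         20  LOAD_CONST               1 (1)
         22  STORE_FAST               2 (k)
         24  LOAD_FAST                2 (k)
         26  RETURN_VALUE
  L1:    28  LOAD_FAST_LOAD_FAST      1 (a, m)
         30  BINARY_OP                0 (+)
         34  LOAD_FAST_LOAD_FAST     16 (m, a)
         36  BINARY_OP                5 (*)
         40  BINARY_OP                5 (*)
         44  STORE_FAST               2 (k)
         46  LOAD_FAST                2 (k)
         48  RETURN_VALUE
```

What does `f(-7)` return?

LOAD_FAST_LOAD_FAST a,a → push -7,-7. Stack: [-7, -7]
BINARY_OP // → -7 // -7 = 1. Stack: [1]
STORE_FAST m → m=1. Stack: []
LOAD_FAST_LOAD_FAST a,m → push -7,1. Stack: [-7, 1]
COMPARE_OP bool(>) → -7 vs 1 = False. Stack: [False]
POP_JUMP_IF_FALSE → pop False; jump. Stack: []
LOAD_FAST_LOAD_FAST a,m → push -7,1. Stack: [-7, 1]
BINARY_OP + → -7 + 1 = -6. Stack: [-6]
LOAD_FAST_LOAD_FAST m,a → push 1,-7. Stack: [-6, 1, -7]
BINARY_OP * → 1 * -7 = -7. Stack: [-6, -7]
BINARY_OP * → -6 * -7 = 42. Stack: [42]
STORE_FAST k → k=42. Stack: []
LOAD_FAST k → push 42. Stack: [42]
RETURN_VALUE → return 42.

42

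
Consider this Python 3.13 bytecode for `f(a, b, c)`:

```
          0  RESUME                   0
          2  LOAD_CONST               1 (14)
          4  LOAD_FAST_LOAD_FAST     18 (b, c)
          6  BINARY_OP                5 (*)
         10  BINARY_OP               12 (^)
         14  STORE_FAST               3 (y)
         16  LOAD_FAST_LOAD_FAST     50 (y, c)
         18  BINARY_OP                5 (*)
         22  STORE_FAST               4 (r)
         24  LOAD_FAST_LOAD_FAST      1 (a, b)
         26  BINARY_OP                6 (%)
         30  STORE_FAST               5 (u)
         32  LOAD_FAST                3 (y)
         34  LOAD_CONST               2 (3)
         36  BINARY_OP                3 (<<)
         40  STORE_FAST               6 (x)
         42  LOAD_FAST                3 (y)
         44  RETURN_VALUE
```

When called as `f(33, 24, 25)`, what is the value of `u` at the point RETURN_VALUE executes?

9

LOAD_CONST → push 14. Stack: [14]
LOAD_FAST_LOAD_FAST b,c → push 24,25. Stack: [14, 24, 25]
BINARY_OP * → 24 * 25 = 600. Stack: [14, 600]
BINARY_OP ^ → 14 ^ 600 = 598. Stack: [598]
STORE_FAST y → y=598. Stack: []
LOAD_FAST_LOAD_FAST y,c → push 598,25. Stack: [598, 25]
BINARY_OP * → 598 * 25 = 14950. Stack: [14950]
STORE_FAST r → r=14950. Stack: []
LOAD_FAST_LOAD_FAST a,b → push 33,24. Stack: [33, 24]
BINARY_OP % → 33 % 24 = 9. Stack: [9]
STORE_FAST u → u=9. Stack: []
LOAD_FAST y → push 598. Stack: [598]
LOAD_CONST → push 3. Stack: [598, 3]
BINARY_OP << → 598 << 3 = 4784. Stack: [4784]
STORE_FAST x → x=4784. Stack: []
LOAD_FAST y → push 598. Stack: [598]
RETURN_VALUE → return 598.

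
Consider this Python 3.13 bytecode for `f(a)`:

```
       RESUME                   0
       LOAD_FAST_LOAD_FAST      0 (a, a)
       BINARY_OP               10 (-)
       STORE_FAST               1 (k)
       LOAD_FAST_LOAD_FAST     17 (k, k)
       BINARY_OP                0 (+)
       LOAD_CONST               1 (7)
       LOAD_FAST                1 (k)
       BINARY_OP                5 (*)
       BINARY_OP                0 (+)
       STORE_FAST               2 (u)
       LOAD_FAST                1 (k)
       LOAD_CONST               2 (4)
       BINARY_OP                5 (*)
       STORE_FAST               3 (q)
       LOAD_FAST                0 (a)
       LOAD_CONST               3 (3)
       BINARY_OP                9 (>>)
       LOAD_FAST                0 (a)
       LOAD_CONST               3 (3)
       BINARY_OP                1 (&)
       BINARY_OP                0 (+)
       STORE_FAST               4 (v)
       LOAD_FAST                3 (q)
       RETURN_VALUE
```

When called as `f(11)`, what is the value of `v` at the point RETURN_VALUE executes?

LOAD_FAST_LOAD_FAST a,a → push 11,11. Stack: [11, 11]
BINARY_OP - → 11 - 11 = 0. Stack: [0]
STORE_FAST k → k=0. Stack: []
LOAD_FAST_LOAD_FAST k,k → push 0,0. Stack: [0, 0]
BINARY_OP + → 0 + 0 = 0. Stack: [0]
LOAD_CONST → push 7. Stack: [0, 7]
LOAD_FAST k → push 0. Stack: [0, 7, 0]
BINARY_OP * → 7 * 0 = 0. Stack: [0, 0]
BINARY_OP + → 0 + 0 = 0. Stack: [0]
STORE_FAST u → u=0. Stack: []
LOAD_FAST k → push 0. Stack: [0]
LOAD_CONST → push 4. Stack: [0, 4]
BINARY_OP * → 0 * 4 = 0. Stack: [0]
STORE_FAST q → q=0. Stack: []
LOAD_FAST a → push 11. Stack: [11]
LOAD_CONST → push 3. Stack: [11, 3]
BINARY_OP >> → 11 >> 3 = 1. Stack: [1]
LOAD_FAST a → push 11. Stack: [1, 11]
LOAD_CONST → push 3. Stack: [1, 11, 3]
BINARY_OP & → 11 & 3 = 3. Stack: [1, 3]
BINARY_OP + → 1 + 3 = 4. Stack: [4]
STORE_FAST v → v=4. Stack: []
LOAD_FAST q → push 0. Stack: [0]
RETURN_VALUE → return 0.

4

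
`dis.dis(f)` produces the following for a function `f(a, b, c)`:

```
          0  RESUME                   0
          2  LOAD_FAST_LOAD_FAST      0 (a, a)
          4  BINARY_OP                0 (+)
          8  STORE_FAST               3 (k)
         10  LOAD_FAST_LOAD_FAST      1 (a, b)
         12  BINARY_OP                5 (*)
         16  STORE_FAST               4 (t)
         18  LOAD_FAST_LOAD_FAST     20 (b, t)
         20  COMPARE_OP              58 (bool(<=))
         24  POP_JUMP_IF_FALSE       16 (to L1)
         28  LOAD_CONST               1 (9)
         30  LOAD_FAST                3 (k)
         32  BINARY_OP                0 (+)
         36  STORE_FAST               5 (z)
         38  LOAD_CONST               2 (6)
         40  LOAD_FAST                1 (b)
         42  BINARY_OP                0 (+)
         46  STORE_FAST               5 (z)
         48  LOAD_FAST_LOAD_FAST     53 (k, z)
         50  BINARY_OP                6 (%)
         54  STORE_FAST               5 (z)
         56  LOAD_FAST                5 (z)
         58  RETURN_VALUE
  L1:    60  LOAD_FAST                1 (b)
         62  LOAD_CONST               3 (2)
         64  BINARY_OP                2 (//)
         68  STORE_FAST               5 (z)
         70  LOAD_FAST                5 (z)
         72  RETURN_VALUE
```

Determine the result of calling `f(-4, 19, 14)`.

9

LOAD_FAST_LOAD_FAST a,a → push -4,-4. Stack: [-4, -4]
BINARY_OP + → -4 + -4 = -8. Stack: [-8]
STORE_FAST k → k=-8. Stack: []
LOAD_FAST_LOAD_FAST a,b → push -4,19. Stack: [-4, 19]
BINARY_OP * → -4 * 19 = -76. Stack: [-76]
STORE_FAST t → t=-76. Stack: []
LOAD_FAST_LOAD_FAST b,t → push 19,-76. Stack: [19, -76]
COMPARE_OP bool(<=) → 19 vs -76 = False. Stack: [False]
POP_JUMP_IF_FALSE → pop False; jump. Stack: []
LOAD_FAST b → push 19. Stack: [19]
LOAD_CONST → push 2. Stack: [19, 2]
BINARY_OP // → 19 // 2 = 9. Stack: [9]
STORE_FAST z → z=9. Stack: []
LOAD_FAST z → push 9. Stack: [9]
RETURN_VALUE → return 9.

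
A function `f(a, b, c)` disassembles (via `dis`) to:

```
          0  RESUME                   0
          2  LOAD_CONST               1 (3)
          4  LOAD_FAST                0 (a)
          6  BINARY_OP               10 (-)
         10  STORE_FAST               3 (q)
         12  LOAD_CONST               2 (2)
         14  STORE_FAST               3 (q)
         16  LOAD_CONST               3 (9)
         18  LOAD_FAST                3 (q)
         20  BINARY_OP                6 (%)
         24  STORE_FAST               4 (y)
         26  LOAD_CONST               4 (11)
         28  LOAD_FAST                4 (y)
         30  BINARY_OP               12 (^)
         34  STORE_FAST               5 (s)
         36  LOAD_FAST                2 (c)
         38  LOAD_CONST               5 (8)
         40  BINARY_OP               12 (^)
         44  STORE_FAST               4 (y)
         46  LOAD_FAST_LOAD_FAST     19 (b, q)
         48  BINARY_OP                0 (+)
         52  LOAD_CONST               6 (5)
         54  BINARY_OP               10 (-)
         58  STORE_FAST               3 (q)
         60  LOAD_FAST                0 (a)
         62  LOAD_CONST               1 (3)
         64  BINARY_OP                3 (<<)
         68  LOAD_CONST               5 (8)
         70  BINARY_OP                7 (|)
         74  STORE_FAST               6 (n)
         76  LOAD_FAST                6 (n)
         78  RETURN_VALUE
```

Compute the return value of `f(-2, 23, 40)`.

LOAD_CONST → push 3. Stack: [3]
LOAD_FAST a → push -2. Stack: [3, -2]
BINARY_OP - → 3 - -2 = 5. Stack: [5]
STORE_FAST q → q=5. Stack: []
LOAD_CONST → push 2. Stack: [2]
STORE_FAST q → q=2. Stack: []
LOAD_CONST → push 9. Stack: [9]
LOAD_FAST q → push 2. Stack: [9, 2]
BINARY_OP % → 9 % 2 = 1. Stack: [1]
STORE_FAST y → y=1. Stack: []
LOAD_CONST → push 11. Stack: [11]
LOAD_FAST y → push 1. Stack: [11, 1]
BINARY_OP ^ → 11 ^ 1 = 10. Stack: [10]
STORE_FAST s → s=10. Stack: []
LOAD_FAST c → push 40. Stack: [40]
LOAD_CONST → push 8. Stack: [40, 8]
BINARY_OP ^ → 40 ^ 8 = 32. Stack: [32]
STORE_FAST y → y=32. Stack: []
LOAD_FAST_LOAD_FAST b,q → push 23,2. Stack: [23, 2]
BINARY_OP + → 23 + 2 = 25. Stack: [25]
LOAD_CONST → push 5. Stack: [25, 5]
BINARY_OP - → 25 - 5 = 20. Stack: [20]
STORE_FAST q → q=20. Stack: []
LOAD_FAST a → push -2. Stack: [-2]
LOAD_CONST → push 3. Stack: [-2, 3]
BINARY_OP << → -2 << 3 = -16. Stack: [-16]
LOAD_CONST → push 8. Stack: [-16, 8]
BINARY_OP | → -16 | 8 = -8. Stack: [-8]
STORE_FAST n → n=-8. Stack: []
LOAD_FAST n → push -8. Stack: [-8]
RETURN_VALUE → return -8.

-8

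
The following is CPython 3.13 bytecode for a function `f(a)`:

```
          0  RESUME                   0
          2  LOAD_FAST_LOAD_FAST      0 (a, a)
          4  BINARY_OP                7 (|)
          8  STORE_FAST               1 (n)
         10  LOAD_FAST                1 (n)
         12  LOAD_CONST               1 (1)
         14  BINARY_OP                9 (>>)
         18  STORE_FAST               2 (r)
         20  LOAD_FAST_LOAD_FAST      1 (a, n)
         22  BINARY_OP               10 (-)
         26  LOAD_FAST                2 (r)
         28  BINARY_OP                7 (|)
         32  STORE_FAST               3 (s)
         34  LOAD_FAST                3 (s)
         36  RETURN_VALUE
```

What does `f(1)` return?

0

LOAD_FAST_LOAD_FAST a,a → push 1,1. Stack: [1, 1]
BINARY_OP | → 1 | 1 = 1. Stack: [1]
STORE_FAST n → n=1. Stack: []
LOAD_FAST n → push 1. Stack: [1]
LOAD_CONST → push 1. Stack: [1, 1]
BINARY_OP >> → 1 >> 1 = 0. Stack: [0]
STORE_FAST r → r=0. Stack: []
LOAD_FAST_LOAD_FAST a,n → push 1,1. Stack: [1, 1]
BINARY_OP - → 1 - 1 = 0. Stack: [0]
LOAD_FAST r → push 0. Stack: [0, 0]
BINARY_OP | → 0 | 0 = 0. Stack: [0]
STORE_FAST s → s=0. Stack: []
LOAD_FAST s → push 0. Stack: [0]
RETURN_VALUE → return 0.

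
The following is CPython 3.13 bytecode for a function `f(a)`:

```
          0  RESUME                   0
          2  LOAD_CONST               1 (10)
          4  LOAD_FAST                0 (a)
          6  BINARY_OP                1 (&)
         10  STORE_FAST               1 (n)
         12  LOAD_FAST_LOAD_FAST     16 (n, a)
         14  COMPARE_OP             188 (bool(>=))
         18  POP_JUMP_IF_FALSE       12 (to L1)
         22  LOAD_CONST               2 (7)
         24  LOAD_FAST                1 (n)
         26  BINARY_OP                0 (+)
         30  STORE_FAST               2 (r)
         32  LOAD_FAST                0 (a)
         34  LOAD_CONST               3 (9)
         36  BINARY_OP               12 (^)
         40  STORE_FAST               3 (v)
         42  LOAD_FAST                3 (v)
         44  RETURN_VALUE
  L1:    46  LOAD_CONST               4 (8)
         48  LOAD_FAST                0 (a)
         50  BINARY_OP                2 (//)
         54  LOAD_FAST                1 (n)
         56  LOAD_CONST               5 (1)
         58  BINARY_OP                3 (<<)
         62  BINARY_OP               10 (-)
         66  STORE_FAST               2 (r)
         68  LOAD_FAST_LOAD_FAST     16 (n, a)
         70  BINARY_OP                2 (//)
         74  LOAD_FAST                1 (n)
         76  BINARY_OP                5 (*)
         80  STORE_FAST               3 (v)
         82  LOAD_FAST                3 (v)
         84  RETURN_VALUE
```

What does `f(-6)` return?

-13

LOAD_CONST → push 10. Stack: [10]
LOAD_FAST a → push -6. Stack: [10, -6]
BINARY_OP & → 10 & -6 = 10. Stack: [10]
STORE_FAST n → n=10. Stack: []
LOAD_FAST_LOAD_FAST n,a → push 10,-6. Stack: [10, -6]
COMPARE_OP bool(>=) → 10 vs -6 = True. Stack: [True]
POP_JUMP_IF_FALSE → pop True; no jump. Stack: []
LOAD_CONST → push 7. Stack: [7]
LOAD_FAST n → push 10. Stack: [7, 10]
BINARY_OP + → 7 + 10 = 17. Stack: [17]
STORE_FAST r → r=17. Stack: []
LOAD_FAST a → push -6. Stack: [-6]
LOAD_CONST → push 9. Stack: [-6, 9]
BINARY_OP ^ → -6 ^ 9 = -13. Stack: [-13]
STORE_FAST v → v=-13. Stack: []
LOAD_FAST v → push -13. Stack: [-13]
RETURN_VALUE → return -13.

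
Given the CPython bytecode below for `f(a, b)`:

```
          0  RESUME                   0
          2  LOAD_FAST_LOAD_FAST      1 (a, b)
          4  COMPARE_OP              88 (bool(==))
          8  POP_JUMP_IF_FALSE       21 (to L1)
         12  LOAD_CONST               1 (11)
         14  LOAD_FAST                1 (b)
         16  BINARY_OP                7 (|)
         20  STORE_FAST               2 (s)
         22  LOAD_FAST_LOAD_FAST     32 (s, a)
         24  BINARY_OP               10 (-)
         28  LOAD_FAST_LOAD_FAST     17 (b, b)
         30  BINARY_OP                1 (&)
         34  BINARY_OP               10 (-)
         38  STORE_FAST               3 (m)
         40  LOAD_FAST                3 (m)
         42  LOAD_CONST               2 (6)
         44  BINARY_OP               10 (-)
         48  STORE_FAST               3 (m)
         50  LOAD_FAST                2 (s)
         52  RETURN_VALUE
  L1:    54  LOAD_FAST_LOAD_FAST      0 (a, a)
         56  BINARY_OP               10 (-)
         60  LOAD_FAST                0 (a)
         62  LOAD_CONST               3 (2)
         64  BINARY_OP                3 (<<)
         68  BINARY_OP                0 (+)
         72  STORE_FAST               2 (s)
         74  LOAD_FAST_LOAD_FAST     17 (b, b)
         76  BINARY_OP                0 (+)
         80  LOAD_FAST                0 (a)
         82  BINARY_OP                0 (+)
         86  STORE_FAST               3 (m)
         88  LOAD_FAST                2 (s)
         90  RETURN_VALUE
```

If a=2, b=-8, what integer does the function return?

LOAD_FAST_LOAD_FAST a,b → push 2,-8. Stack: [2, -8]
COMPARE_OP bool(==) → 2 vs -8 = False. Stack: [False]
POP_JUMP_IF_FALSE → pop False; jump. Stack: []
LOAD_FAST_LOAD_FAST a,a → push 2,2. Stack: [2, 2]
BINARY_OP - → 2 - 2 = 0. Stack: [0]
LOAD_FAST a → push 2. Stack: [0, 2]
LOAD_CONST → push 2. Stack: [0, 2, 2]
BINARY_OP << → 2 << 2 = 8. Stack: [0, 8]
BINARY_OP + → 0 + 8 = 8. Stack: [8]
STORE_FAST s → s=8. Stack: []
LOAD_FAST_LOAD_FAST b,b → push -8,-8. Stack: [-8, -8]
BINARY_OP + → -8 + -8 = -16. Stack: [-16]
LOAD_FAST a → push 2. Stack: [-16, 2]
BINARY_OP + → -16 + 2 = -14. Stack: [-14]
STORE_FAST m → m=-14. Stack: []
LOAD_FAST s → push 8. Stack: [8]
RETURN_VALUE → return 8.

8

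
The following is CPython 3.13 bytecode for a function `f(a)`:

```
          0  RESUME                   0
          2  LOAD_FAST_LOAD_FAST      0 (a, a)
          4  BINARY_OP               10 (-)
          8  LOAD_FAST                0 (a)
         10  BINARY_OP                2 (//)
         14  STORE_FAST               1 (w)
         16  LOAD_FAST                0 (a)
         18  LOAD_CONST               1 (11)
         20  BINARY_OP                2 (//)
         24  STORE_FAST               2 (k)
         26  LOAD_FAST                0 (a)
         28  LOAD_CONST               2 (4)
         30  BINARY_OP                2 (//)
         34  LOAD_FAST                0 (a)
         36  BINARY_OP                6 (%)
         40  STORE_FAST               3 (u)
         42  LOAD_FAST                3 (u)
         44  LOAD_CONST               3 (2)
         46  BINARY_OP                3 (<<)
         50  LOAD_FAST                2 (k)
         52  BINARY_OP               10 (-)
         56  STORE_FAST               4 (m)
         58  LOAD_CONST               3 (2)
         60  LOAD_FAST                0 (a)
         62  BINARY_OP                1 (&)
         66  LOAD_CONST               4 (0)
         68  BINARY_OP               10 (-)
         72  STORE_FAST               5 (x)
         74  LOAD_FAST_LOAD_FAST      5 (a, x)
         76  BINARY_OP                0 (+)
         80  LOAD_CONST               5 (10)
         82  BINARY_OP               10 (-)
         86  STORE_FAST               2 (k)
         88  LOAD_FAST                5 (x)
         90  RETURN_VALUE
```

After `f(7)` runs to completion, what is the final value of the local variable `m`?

4

LOAD_FAST_LOAD_FAST a,a → push 7,7. Stack: [7, 7]
BINARY_OP - → 7 - 7 = 0. Stack: [0]
LOAD_FAST a → push 7. Stack: [0, 7]
BINARY_OP // → 0 // 7 = 0. Stack: [0]
STORE_FAST w → w=0. Stack: []
LOAD_FAST a → push 7. Stack: [7]
LOAD_CONST → push 11. Stack: [7, 11]
BINARY_OP // → 7 // 11 = 0. Stack: [0]
STORE_FAST k → k=0. Stack: []
LOAD_FAST a → push 7. Stack: [7]
LOAD_CONST → push 4. Stack: [7, 4]
BINARY_OP // → 7 // 4 = 1. Stack: [1]
LOAD_FAST a → push 7. Stack: [1, 7]
BINARY_OP % → 1 % 7 = 1. Stack: [1]
STORE_FAST u → u=1. Stack: []
LOAD_FAST u → push 1. Stack: [1]
LOAD_CONST → push 2. Stack: [1, 2]
BINARY_OP << → 1 << 2 = 4. Stack: [4]
LOAD_FAST k → push 0. Stack: [4, 0]
BINARY_OP - → 4 - 0 = 4. Stack: [4]
STORE_FAST m → m=4. Stack: []
LOAD_CONST → push 2. Stack: [2]
LOAD_FAST a → push 7. Stack: [2, 7]
BINARY_OP & → 2 & 7 = 2. Stack: [2]
LOAD_CONST → push 0. Stack: [2, 0]
BINARY_OP - → 2 - 0 = 2. Stack: [2]
STORE_FAST x → x=2. Stack: []
LOAD_FAST_LOAD_FAST a,x → push 7,2. Stack: [7, 2]
BINARY_OP + → 7 + 2 = 9. Stack: [9]
LOAD_CONST → push 10. Stack: [9, 10]
BINARY_OP - → 9 - 10 = -1. Stack: [-1]
STORE_FAST k → k=-1. Stack: []
LOAD_FAST x → push 2. Stack: [2]
RETURN_VALUE → return 2.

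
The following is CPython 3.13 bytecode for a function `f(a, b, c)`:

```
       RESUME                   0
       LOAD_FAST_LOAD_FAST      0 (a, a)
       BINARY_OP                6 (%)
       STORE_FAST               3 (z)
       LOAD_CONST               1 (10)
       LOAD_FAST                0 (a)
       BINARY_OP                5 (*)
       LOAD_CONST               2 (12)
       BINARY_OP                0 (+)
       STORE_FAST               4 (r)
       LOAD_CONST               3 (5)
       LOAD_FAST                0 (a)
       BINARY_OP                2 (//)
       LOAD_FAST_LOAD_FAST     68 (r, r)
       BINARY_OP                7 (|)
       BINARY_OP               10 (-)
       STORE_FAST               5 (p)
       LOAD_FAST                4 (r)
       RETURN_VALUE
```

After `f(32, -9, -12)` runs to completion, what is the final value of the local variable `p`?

LOAD_FAST_LOAD_FAST a,a → push 32,32. Stack: [32, 32]
BINARY_OP % → 32 % 32 = 0. Stack: [0]
STORE_FAST z → z=0. Stack: []
LOAD_CONST → push 10. Stack: [10]
LOAD_FAST a → push 32. Stack: [10, 32]
BINARY_OP * → 10 * 32 = 320. Stack: [320]
LOAD_CONST → push 12. Stack: [320, 12]
BINARY_OP + → 320 + 12 = 332. Stack: [332]
STORE_FAST r → r=332. Stack: []
LOAD_CONST → push 5. Stack: [5]
LOAD_FAST a → push 32. Stack: [5, 32]
BINARY_OP // → 5 // 32 = 0. Stack: [0]
LOAD_FAST_LOAD_FAST r,r → push 332,332. Stack: [0, 332, 332]
BINARY_OP | → 332 | 332 = 332. Stack: [0, 332]
BINARY_OP - → 0 - 332 = -332. Stack: [-332]
STORE_FAST p → p=-332. Stack: []
LOAD_FAST r → push 332. Stack: [332]
RETURN_VALUE → return 332.

-332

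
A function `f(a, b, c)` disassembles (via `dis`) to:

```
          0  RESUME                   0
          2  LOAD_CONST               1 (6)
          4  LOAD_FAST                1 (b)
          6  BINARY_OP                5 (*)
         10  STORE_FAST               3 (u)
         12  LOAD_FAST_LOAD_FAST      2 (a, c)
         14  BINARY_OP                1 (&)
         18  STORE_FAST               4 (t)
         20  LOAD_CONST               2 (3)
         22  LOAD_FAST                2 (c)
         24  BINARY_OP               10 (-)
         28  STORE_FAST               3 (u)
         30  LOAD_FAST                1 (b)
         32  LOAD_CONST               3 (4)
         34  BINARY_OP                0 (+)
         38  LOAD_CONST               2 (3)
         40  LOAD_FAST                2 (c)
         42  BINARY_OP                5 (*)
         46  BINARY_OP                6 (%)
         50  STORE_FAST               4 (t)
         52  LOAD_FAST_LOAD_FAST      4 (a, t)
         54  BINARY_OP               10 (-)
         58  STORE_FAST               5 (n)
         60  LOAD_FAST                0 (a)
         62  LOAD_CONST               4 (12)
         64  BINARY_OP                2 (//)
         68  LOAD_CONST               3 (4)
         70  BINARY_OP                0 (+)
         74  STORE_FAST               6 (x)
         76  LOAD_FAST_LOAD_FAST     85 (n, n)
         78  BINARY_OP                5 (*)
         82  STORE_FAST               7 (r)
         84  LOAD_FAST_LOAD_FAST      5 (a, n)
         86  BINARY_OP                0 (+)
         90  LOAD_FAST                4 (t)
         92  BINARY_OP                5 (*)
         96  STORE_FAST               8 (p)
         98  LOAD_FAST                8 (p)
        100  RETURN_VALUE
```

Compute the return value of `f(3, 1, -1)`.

-7

LOAD_CONST → push 6. Stack: [6]
LOAD_FAST b → push 1. Stack: [6, 1]
BINARY_OP * → 6 * 1 = 6. Stack: [6]
STORE_FAST u → u=6. Stack: []
LOAD_FAST_LOAD_FAST a,c → push 3,-1. Stack: [3, -1]
BINARY_OP & → 3 & -1 = 3. Stack: [3]
STORE_FAST t → t=3. Stack: []
LOAD_CONST → push 3. Stack: [3]
LOAD_FAST c → push -1. Stack: [3, -1]
BINARY_OP - → 3 - -1 = 4. Stack: [4]
STORE_FAST u → u=4. Stack: []
LOAD_FAST b → push 1. Stack: [1]
LOAD_CONST → push 4. Stack: [1, 4]
BINARY_OP + → 1 + 4 = 5. Stack: [5]
LOAD_CONST → push 3. Stack: [5, 3]
LOAD_FAST c → push -1. Stack: [5, 3, -1]
BINARY_OP * → 3 * -1 = -3. Stack: [5, -3]
BINARY_OP % → 5 % -3 = -1. Stack: [-1]
STORE_FAST t → t=-1. Stack: []
LOAD_FAST_LOAD_FAST a,t → push 3,-1. Stack: [3, -1]
BINARY_OP - → 3 - -1 = 4. Stack: [4]
STORE_FAST n → n=4. Stack: []
LOAD_FAST a → push 3. Stack: [3]
LOAD_CONST → push 12. Stack: [3, 12]
BINARY_OP // → 3 // 12 = 0. Stack: [0]
LOAD_CONST → push 4. Stack: [0, 4]
BINARY_OP + → 0 + 4 = 4. Stack: [4]
STORE_FAST x → x=4. Stack: []
LOAD_FAST_LOAD_FAST n,n → push 4,4. Stack: [4, 4]
BINARY_OP * → 4 * 4 = 16. Stack: [16]
STORE_FAST r → r=16. Stack: []
LOAD_FAST_LOAD_FAST a,n → push 3,4. Stack: [3, 4]
BINARY_OP + → 3 + 4 = 7. Stack: [7]
LOAD_FAST t → push -1. Stack: [7, -1]
BINARY_OP * → 7 * -1 = -7. Stack: [-7]
STORE_FAST p → p=-7. Stack: []
LOAD_FAST p → push -7. Stack: [-7]
RETURN_VALUE → return -7.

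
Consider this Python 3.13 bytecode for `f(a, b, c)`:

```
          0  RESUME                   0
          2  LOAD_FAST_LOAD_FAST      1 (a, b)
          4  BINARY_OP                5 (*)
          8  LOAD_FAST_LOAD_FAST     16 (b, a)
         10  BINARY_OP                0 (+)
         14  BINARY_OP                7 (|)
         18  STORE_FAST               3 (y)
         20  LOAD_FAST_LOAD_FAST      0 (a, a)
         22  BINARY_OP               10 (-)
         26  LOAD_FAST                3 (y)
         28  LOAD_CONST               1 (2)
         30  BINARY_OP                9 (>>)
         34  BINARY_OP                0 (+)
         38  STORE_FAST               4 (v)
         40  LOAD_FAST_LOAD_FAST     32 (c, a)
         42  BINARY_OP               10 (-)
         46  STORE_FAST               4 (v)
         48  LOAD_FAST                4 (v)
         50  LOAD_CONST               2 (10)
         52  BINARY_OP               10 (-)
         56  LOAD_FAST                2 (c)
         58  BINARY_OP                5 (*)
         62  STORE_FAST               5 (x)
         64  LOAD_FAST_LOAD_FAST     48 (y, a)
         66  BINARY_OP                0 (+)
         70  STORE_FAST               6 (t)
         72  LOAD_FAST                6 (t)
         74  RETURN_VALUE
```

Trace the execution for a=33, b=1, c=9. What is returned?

LOAD_FAST_LOAD_FAST a,b → push 33,1. Stack: [33, 1]
BINARY_OP * → 33 * 1 = 33. Stack: [33]
LOAD_FAST_LOAD_FAST b,a → push 1,33. Stack: [33, 1, 33]
BINARY_OP + → 1 + 33 = 34. Stack: [33, 34]
BINARY_OP | → 33 | 34 = 35. Stack: [35]
STORE_FAST y → y=35. Stack: []
LOAD_FAST_LOAD_FAST a,a → push 33,33. Stack: [33, 33]
BINARY_OP - → 33 - 33 = 0. Stack: [0]
LOAD_FAST y → push 35. Stack: [0, 35]
LOAD_CONST → push 2. Stack: [0, 35, 2]
BINARY_OP >> → 35 >> 2 = 8. Stack: [0, 8]
BINARY_OP + → 0 + 8 = 8. Stack: [8]
STORE_FAST v → v=8. Stack: []
LOAD_FAST_LOAD_FAST c,a → push 9,33. Stack: [9, 33]
BINARY_OP - → 9 - 33 = -24. Stack: [-24]
STORE_FAST v → v=-24. Stack: []
LOAD_FAST v → push -24. Stack: [-24]
LOAD_CONST → push 10. Stack: [-24, 10]
BINARY_OP - → -24 - 10 = -34. Stack: [-34]
LOAD_FAST c → push 9. Stack: [-34, 9]
BINARY_OP * → -34 * 9 = -306. Stack: [-306]
STORE_FAST x → x=-306. Stack: []
LOAD_FAST_LOAD_FAST y,a → push 35,33. Stack: [35, 33]
BINARY_OP + → 35 + 33 = 68. Stack: [68]
STORE_FAST t → t=68. Stack: []
LOAD_FAST t → push 68. Stack: [68]
RETURN_VALUE → return 68.

68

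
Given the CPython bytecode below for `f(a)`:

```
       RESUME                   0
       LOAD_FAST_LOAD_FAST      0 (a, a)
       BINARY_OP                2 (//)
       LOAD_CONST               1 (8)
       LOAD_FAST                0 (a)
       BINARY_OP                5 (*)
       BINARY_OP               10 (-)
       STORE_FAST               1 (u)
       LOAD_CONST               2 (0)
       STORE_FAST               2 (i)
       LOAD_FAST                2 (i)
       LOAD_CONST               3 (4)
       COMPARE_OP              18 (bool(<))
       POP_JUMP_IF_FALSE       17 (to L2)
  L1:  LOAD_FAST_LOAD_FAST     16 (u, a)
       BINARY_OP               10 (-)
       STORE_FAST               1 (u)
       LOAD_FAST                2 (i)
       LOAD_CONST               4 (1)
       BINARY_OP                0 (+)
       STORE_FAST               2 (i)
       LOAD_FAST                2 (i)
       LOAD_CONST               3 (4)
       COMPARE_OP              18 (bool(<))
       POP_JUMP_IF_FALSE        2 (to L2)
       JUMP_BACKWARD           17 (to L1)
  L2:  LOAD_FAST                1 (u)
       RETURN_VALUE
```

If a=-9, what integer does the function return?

LOAD_FAST_LOAD_FAST a,a → push -9,-9. Stack: [-9, -9]
BINARY_OP // → -9 // -9 = 1. Stack: [1]
LOAD_CONST → push 8. Stack: [1, 8]
LOAD_FAST a → push -9. Stack: [1, 8, -9]
BINARY_OP * → 8 * -9 = -72. Stack: [1, -72]
BINARY_OP - → 1 - -72 = 73. Stack: [73]
STORE_FAST u → u=73. Stack: []
LOAD_CONST → push 0. Stack: [0]
STORE_FAST i → i=0. Stack: []
LOAD_FAST i → push 0. Stack: [0]
LOAD_CONST → push 4. Stack: [0, 4]
COMPARE_OP bool(<) → 0 vs 4 = True. Stack: [True]
POP_JUMP_IF_FALSE → pop True; no jump. Stack: []
LOAD_FAST_LOAD_FAST u,a → push 73,-9. Stack: [73, -9]
BINARY_OP - → 73 - -9 = 82. Stack: [82]
STORE_FAST u → u=82. Stack: []
LOAD_FAST i → push 0. Stack: [0]
LOAD_CONST → push 1. Stack: [0, 1]
BINARY_OP + → 0 + 1 = 1. Stack: [1]
STORE_FAST i → i=1. Stack: []
LOAD_FAST i → push 1. Stack: [1]
LOAD_CONST → push 4. Stack: [1, 4]
COMPARE_OP bool(<) → 1 vs 4 = True. Stack: [True]
POP_JUMP_IF_FALSE → pop True; no jump. Stack: []
LOAD_FAST_LOAD_FAST u,a → push 82,-9. Stack: [82, -9]
BINARY_OP - → 82 - -9 = 91. Stack: [91]
STORE_FAST u → u=91. Stack: []
LOAD_FAST i → push 1. Stack: [1]
LOAD_CONST → push 1. Stack: [1, 1]
BINARY_OP + → 1 + 1 = 2. Stack: [2]
STORE_FAST i → i=2. Stack: []
LOAD_FAST i → push 2. Stack: [2]
LOAD_CONST → push 4. Stack: [2, 4]
COMPARE_OP bool(<) → 2 vs 4 = True. Stack: [True]
POP_JUMP_IF_FALSE → pop True; no jump. Stack: []
LOAD_FAST_LOAD_FAST u,a → push 91,-9. Stack: [91, -9]
BINARY_OP - → 91 - -9 = 100. Stack: [100]
STORE_FAST u → u=100. Stack: []
LOAD_FAST i → push 2. Stack: [2]
LOAD_CONST → push 1. Stack: [2, 1]
BINARY_OP + → 2 + 1 = 3. Stack: [3]
STORE_FAST i → i=3. Stack: []
LOAD_FAST i → push 3. Stack: [3]
LOAD_CONST → push 4. Stack: [3, 4]
COMPARE_OP bool(<) → 3 vs 4 = True. Stack: [True]
POP_JUMP_IF_FALSE → pop True; no jump. Stack: []
LOAD_FAST_LOAD_FAST u,a → push 100,-9. Stack: [100, -9]
BINARY_OP - → 100 - -9 = 109. Stack: [109]
STORE_FAST u → u=109. Stack: []
LOAD_FAST i → push 3. Stack: [3]
LOAD_CONST → push 1. Stack: [3, 1]
BINARY_OP + → 3 + 1 = 4. Stack: [4]
STORE_FAST i → i=4. Stack: []
LOAD_FAST i → push 4. Stack: [4]
LOAD_CONST → push 4. Stack: [4, 4]
COMPARE_OP bool(<) → 4 vs 4 = False. Stack: [False]
POP_JUMP_IF_FALSE → pop False; jump. Stack: []
LOAD_FAST u → push 109. Stack: [109]
RETURN_VALUE → return 109.

109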